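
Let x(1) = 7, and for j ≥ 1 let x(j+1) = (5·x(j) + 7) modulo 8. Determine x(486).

6

Listing terms: x(1) = 7; x(2) = 2; x(3) = 1; x(4) = 4; x(5) = 3; x(6) = 6; x(7) = 5; x(8) = 0; x(9) = 7.
Since x(9) = x(1) = 7, the sequence is periodic with period 8.
So x(486) = x(1 + ((486-1) mod 8)) = x(6) = 6.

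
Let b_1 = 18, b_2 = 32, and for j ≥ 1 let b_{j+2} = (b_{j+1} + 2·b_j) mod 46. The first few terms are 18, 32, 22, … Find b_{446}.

26

We have b_1 = 18; b_2 = 32; b_3 = 22; b_4 = 40; b_5 = 38; b_6 = 26; b_7 = 10; b_8 = 16; b_9 = 36; b_{10} = 22; b_{11} = 2; b_{12} = 0; b_{13} = 4; b_{14} = 4; b_{15} = 12; b_{16} = 20; b_{17} = 44; b_{18} = 38; b_{19} = 34; b_{20} = 18; b_{21} = 40; b_{22} = 30; b_{23} = 18; b_{24} = 32.
Since (b_{23}, b_{24}) = (b_1, b_2) = (18, 32) (two consecutive terms determine the rest), the sequence is periodic with period 22.
(446 - 1) mod 22 = 5, so b_{446} = b_6 = 26.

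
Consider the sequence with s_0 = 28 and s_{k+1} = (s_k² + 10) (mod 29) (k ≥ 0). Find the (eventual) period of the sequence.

s_0 = 28; s_1 = 11; s_2 = 15; s_3 = 3; s_4 = 19; s_5 = 23; s_6 = 17; s_7 = 9; s_8 = 4; s_9 = 26; s_{10} = 19.
Since s_{10} = s_4 = 19, the sequence is eventually periodic: after a pre-period of length 4 it cycles with period 6.

6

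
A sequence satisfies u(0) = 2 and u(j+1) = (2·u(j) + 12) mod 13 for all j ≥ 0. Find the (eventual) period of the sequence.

12

Listing terms: u(0) = 2,  u(1) = 3,  u(2) = 5,  u(3) = 9,  u(4) = 4,  u(5) = 7,  u(6) = 0,  u(7) = 12,  u(8) = 10,  u(9) = 6,  u(10) = 11,  u(11) = 8,  u(12) = 2.
Since u(12) = u(0) = 2, the sequence is periodic with period 12.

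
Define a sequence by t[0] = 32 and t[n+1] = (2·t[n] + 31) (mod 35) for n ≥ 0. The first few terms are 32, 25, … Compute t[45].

t[0] = 32; t[1] = 25; t[2] = 11; t[3] = 18; t[4] = 32.
Since t[4] = t[0] = 32, the sequence is periodic with period 4.
(45 - 0) mod 4 = 1, so t[45] = t[1] = 25.

25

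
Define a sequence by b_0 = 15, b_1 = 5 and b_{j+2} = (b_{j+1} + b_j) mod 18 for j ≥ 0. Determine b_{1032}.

We have b_0 = 15,  b_1 = 5,  b_2 = 2,  b_3 = 7,  b_4 = 9,  b_5 = 16,  b_6 = 7,  b_7 = 5,  b_8 = 12,  b_9 = 17,  b_{10} = 11,  b_{11} = 10,  b_{12} = 3,  b_{13} = 13,  b_{14} = 16,  b_{15} = 11,  b_{16} = 9,  b_{17} = 2,  b_{18} = 11,  b_{19} = 13,  b_{20} = 6,  b_{21} = 1,  b_{22} = 7,  b_{23} = 8,  b_{24} = 15,  b_{25} = 5.
The sequence repeats with period 24.
(1032 - 0) mod 24 = 0, so b_{1032} = b_0 = 15.

15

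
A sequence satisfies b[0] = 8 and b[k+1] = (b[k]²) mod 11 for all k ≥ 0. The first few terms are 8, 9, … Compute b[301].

Computing terms: b[0] = 8, b[1] = 9, b[2] = 4, b[3] = 5, b[4] = 3, b[5] = 9.
Since b[5] = b[1] = 9, the sequence is eventually periodic: after a pre-period of length 1 it cycles with period 4.
For k ≥ 1, b[k] depends only on (k - 1) mod 4. (301 - 1) mod 4 = 0, so b[301] = b[1] = 9.

9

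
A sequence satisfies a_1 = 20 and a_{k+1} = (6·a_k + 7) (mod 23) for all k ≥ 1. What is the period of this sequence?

11

a_1 = 20, a_2 = 12, a_3 = 10, a_4 = 21, a_5 = 18, a_6 = 0, a_7 = 7, a_8 = 3, a_9 = 2, a_{10} = 19, a_{11} = 6, a_{12} = 20.
The sequence repeats with period 11.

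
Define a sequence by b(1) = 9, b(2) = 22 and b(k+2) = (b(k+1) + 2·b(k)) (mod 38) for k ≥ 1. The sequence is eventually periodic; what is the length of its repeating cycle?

b(1) = 9, b(2) = 22, b(3) = 2, b(4) = 8, b(5) = 12, b(6) = 28, b(7) = 14, b(8) = 32, b(9) = 22, b(10) = 10, b(11) = 16, b(12) = 36, b(13) = 30, b(14) = 26, b(15) = 10, b(16) = 24, b(17) = 6, b(18) = 16, b(19) = 28, b(20) = 22, b(21) = 2.
Since (b(20), b(21)) = (b(2), b(3)) = (22, 2) (two consecutive terms determine the rest), the sequence is eventually periodic: after a pre-period of length 1 it cycles with period 18.

18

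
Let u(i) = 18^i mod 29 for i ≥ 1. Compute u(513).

u(1) = 18, u(2) = 5, u(3) = 3, u(4) = 25, u(5) = 15, u(6) = 9, u(7) = 17, u(8) = 16, u(9) = 27, u(10) = 22, u(11) = 19, u(12) = 23, u(13) = 8, u(14) = 28, u(15) = 11, u(16) = 24, u(17) = 26, u(18) = 4, u(19) = 14, u(20) = 20, u(21) = 12, u(22) = 13, u(23) = 2, u(24) = 7, u(25) = 10, u(26) = 6, u(27) = 21, u(28) = 1, u(29) = 18.
Since u(29) = u(1) = 18, the sequence is periodic with period 28.
(513 - 1) mod 28 = 8, so u(513) = u(9) = 27.

27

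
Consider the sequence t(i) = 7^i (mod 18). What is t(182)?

13

t(1) = 7, t(2) = 13, t(3) = 1, t(4) = 7.
The sequence repeats with period 3.
(182 - 1) mod 3 = 1, so t(182) = t(2) = 13.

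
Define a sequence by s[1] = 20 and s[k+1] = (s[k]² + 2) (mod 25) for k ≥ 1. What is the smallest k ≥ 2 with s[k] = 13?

4

s[1] = 20, s[2] = 2, s[3] = 6, s[4] = 13, s[5] = 21, s[6] = 18, s[7] = 1, s[8] = 3, s[9] = 11, s[10] = 23, s[11] = 6.
Since s[11] = s[3] = 6, the sequence is eventually periodic: after a pre-period of length 2 it cycles with period 8.
The value 13 first appears (with k ≥ 2) at s[4].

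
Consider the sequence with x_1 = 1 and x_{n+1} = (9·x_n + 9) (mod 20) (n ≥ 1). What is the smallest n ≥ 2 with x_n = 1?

5

x_1 = 1,  x_2 = 18,  x_3 = 11,  x_4 = 8,  x_5 = 1.
The sequence repeats with period 4.
The value 1 next appears (with n ≥ 2) at x_5.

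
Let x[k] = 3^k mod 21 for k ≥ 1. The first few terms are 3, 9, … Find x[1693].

3

Listing terms: x[1] = 3, x[2] = 9, x[3] = 6, x[4] = 18, x[5] = 12, x[6] = 15, x[7] = 3.
The sequence repeats with period 6.
(1693 - 1) mod 6 = 0, so x[1693] = x[1] = 3.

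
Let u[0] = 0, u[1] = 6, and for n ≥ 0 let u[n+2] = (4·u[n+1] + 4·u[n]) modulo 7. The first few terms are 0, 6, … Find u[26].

Listing terms: u[0] = 0; u[1] = 6; u[2] = 3; u[3] = 1; u[4] = 2; u[5] = 5; u[6] = 0; u[7] = 6.
Since (u[6], u[7]) = (u[0], u[1]) = (0, 6) (two consecutive terms determine the rest), the sequence is periodic with period 6.
(26 - 0) mod 6 = 2, so u[26] = u[2] = 3.

3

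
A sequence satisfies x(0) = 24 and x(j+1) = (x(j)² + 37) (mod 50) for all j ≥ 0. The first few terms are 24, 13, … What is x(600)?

Listing terms: x(0) = 24,  x(1) = 13,  x(2) = 6,  x(3) = 23,  x(4) = 16,  x(5) = 43,  x(6) = 36,  x(7) = 33,  x(8) = 26,  x(9) = 13.
Since x(9) = x(1) = 13, the sequence is eventually periodic: after a pre-period of length 1 it cycles with period 8.
For j ≥ 1, x(j) depends only on (j - 1) mod 8. (600 - 1) mod 8 = 7, so x(600) = x(8) = 26.

26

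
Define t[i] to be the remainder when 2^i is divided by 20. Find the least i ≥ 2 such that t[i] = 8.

t[1] = 2, t[2] = 4, t[3] = 8, t[4] = 16, t[5] = 12, t[6] = 4.
Since t[6] = t[2] = 4, the sequence is eventually periodic: after a pre-period of length 1 it cycles with period 4.
The value 8 first appears (with i ≥ 2) at t[3].

3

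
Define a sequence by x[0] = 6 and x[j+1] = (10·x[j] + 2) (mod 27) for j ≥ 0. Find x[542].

We have x[0] = 6, x[1] = 8, x[2] = 1, x[3] = 12, x[4] = 14, x[5] = 7, x[6] = 18, x[7] = 20, x[8] = 13, x[9] = 24, x[10] = 26, x[11] = 19, x[12] = 3, x[13] = 5, x[14] = 25, x[15] = 9, x[16] = 11, x[17] = 4, x[18] = 15, x[19] = 17, x[20] = 10, x[21] = 21, x[22] = 23, x[23] = 16, x[24] = 0, x[25] = 2, x[26] = 22, x[27] = 6.
Since x[27] = x[0] = 6, the sequence is periodic with period 27.
(542 - 0) mod 27 = 2, so x[542] = x[2] = 1.

1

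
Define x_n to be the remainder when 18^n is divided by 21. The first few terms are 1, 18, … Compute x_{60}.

Listing terms: x_0 = 1,  x_1 = 18,  x_2 = 9,  x_3 = 15,  x_4 = 18.
Since x_4 = x_1 = 18, the sequence is eventually periodic: after a pre-period of length 1 it cycles with period 3.
For n ≥ 1, x_n depends only on (n - 1) mod 3. (60 - 1) mod 3 = 2, so x_{60} = x_3 = 15.

15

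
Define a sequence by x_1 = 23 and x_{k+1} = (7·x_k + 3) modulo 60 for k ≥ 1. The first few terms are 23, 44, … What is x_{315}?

11

Listing terms: x_1 = 23,  x_2 = 44,  x_3 = 11,  x_4 = 20,  x_5 = 23.
Since x_5 = x_1 = 23, the sequence is periodic with period 4.
So x_{315} = x_{1 + ((315-1) mod 4)} = x_3 = 11.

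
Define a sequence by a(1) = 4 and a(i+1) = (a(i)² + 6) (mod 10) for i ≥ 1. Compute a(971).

We have a(1) = 4; a(2) = 2; a(3) = 0; a(4) = 6; a(5) = 2.
Since a(5) = a(2) = 2, the sequence is eventually periodic: after a pre-period of length 1 it cycles with period 3.
For i ≥ 2, a(i) depends only on (i - 2) mod 3. (971 - 2) mod 3 = 0, so a(971) = a(2) = 2.

2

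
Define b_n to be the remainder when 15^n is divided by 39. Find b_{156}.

Listing terms: b_1 = 15,  b_2 = 30,  b_3 = 21,  b_4 = 3,  b_5 = 6,  b_6 = 12,  b_7 = 24,  b_8 = 9,  b_9 = 18,  b_{10} = 36,  b_{11} = 33,  b_{12} = 27,  b_{13} = 15.
The sequence repeats with period 12.
(156 - 1) mod 12 = 11, so b_{156} = b_{12} = 27.

27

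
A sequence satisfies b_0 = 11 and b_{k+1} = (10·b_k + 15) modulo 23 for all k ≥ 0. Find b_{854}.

5

Computing terms: b_0 = 11, b_1 = 10, b_2 = 0, b_3 = 15, b_4 = 4, b_5 = 9, b_6 = 13, b_7 = 7, b_8 = 16, b_9 = 14, b_{10} = 17, b_{11} = 1, b_{12} = 2, b_{13} = 12, b_{14} = 20, b_{15} = 8, b_{16} = 3, b_{17} = 22, b_{18} = 5, b_{19} = 19, b_{20} = 21, b_{21} = 18, b_{22} = 11.
Since b_{22} = b_0 = 11, the sequence is periodic with period 22.
So b_{854} = b_{0 + ((854-0) mod 22)} = b_{18} = 5.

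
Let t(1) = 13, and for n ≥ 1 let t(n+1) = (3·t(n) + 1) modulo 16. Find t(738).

Computing terms: t(1) = 13,  t(2) = 8,  t(3) = 9,  t(4) = 12,  t(5) = 5,  t(6) = 0,  t(7) = 1,  t(8) = 4,  t(9) = 13.
The sequence repeats with period 8.
So t(738) = t(1 + ((738-1) mod 8)) = t(2) = 8.

8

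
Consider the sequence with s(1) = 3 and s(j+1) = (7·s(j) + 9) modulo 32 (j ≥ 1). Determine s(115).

Listing terms: s(1) = 3; s(2) = 30; s(3) = 27; s(4) = 6; s(5) = 19; s(6) = 14; s(7) = 11; s(8) = 22; s(9) = 3.
Since s(9) = s(1) = 3, the sequence is periodic with period 8.
So s(115) = s(1 + ((115-1) mod 8)) = s(3) = 27.

27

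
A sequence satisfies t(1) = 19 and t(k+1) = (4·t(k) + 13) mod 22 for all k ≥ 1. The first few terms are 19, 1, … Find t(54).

t(1) = 19, t(2) = 1, t(3) = 17, t(4) = 15, t(5) = 7, t(6) = 19.
Since t(6) = t(1) = 19, the sequence is periodic with period 5.
So t(54) = t(1 + ((54-1) mod 5)) = t(4) = 15.

15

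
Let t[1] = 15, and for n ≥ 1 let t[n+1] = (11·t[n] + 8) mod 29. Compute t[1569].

15

We have t[1] = 15, t[2] = 28, t[3] = 26, t[4] = 4, t[5] = 23, t[6] = 0, t[7] = 8, t[8] = 9, t[9] = 20, t[10] = 25, t[11] = 22, t[12] = 18, t[13] = 3, t[14] = 12, t[15] = 24, t[16] = 11, t[17] = 13, t[18] = 6, t[19] = 16, t[20] = 10, t[21] = 2, t[22] = 1, t[23] = 19, t[24] = 14, t[25] = 17, t[26] = 21, t[27] = 7, t[28] = 27, t[29] = 15.
The sequence repeats with period 28.
So t[1569] = t[1 + ((1569-1) mod 28)] = t[1] = 15.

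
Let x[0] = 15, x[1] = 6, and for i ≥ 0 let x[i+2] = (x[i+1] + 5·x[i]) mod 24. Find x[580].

12

Computing terms: x[0] = 15; x[1] = 6; x[2] = 9; x[3] = 15; x[4] = 12; x[5] = 15; x[6] = 3; x[7] = 6; x[8] = 21; x[9] = 3; x[10] = 12; x[11] = 3; x[12] = 15; x[13] = 6.
Since (x[12], x[13]) = (x[0], x[1]) = (15, 6) (two consecutive terms determine the rest), the sequence is periodic with period 12.
(580 - 0) mod 12 = 4, so x[580] = x[4] = 12.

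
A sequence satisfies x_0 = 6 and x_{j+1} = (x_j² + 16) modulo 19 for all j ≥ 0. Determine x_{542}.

3

Computing terms: x_0 = 6, x_1 = 14, x_2 = 3, x_3 = 6.
Since x_3 = x_0 = 6, the sequence is periodic with period 3.
(542 - 0) mod 3 = 2, so x_{542} = x_2 = 3.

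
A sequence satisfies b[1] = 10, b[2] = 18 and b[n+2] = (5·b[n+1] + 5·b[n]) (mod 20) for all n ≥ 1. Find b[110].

10

Computing terms: b[1] = 10; b[2] = 18; b[3] = 0; b[4] = 10; b[5] = 10; b[6] = 0; b[7] = 10.
Since (b[6], b[7]) = (b[3], b[4]) = (0, 10) (two consecutive terms determine the rest), the sequence is eventually periodic: after a pre-period of length 2 it cycles with period 3.
For n ≥ 3, b[n] depends only on (n - 3) mod 3. (110 - 3) mod 3 = 2, so b[110] = b[5] = 10.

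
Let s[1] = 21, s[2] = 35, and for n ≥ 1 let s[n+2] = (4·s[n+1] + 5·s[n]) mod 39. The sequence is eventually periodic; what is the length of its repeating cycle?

12

We have s[1] = 21,  s[2] = 35,  s[3] = 11,  s[4] = 24,  s[5] = 34,  s[6] = 22,  s[7] = 24,  s[8] = 11,  s[9] = 8,  s[10] = 9,  s[11] = 37,  s[12] = 37,  s[13] = 21,  s[14] = 35.
Since (s[13], s[14]) = (s[1], s[2]) = (21, 35) (two consecutive terms determine the rest), the sequence is periodic with period 12.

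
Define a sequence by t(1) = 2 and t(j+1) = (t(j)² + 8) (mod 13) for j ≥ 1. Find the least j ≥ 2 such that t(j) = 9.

3

t(1) = 2; t(2) = 12; t(3) = 9; t(4) = 11; t(5) = 12.
Since t(5) = t(2) = 12, the sequence is eventually periodic: after a pre-period of length 1 it cycles with period 3.
The value 9 first appears (with j ≥ 2) at t(3).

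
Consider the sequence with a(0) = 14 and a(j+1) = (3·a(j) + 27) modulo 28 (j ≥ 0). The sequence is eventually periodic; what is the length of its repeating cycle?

a(0) = 14; a(1) = 13; a(2) = 10; a(3) = 1; a(4) = 2; a(5) = 5; a(6) = 14.
Since a(6) = a(0) = 14, the sequence is periodic with period 6.

6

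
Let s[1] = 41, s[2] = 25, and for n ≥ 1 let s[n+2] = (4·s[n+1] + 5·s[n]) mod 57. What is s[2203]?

Computing terms: s[1] = 41, s[2] = 25, s[3] = 20, s[4] = 34, s[5] = 8, s[6] = 31, s[7] = 50, s[8] = 13, s[9] = 17, s[10] = 19, s[11] = 47, s[12] = 55, s[13] = 56, s[14] = 43, s[15] = 53, s[16] = 28, s[17] = 35, s[18] = 52, s[19] = 41, s[20] = 25.
Since (s[19], s[20]) = (s[1], s[2]) = (41, 25) (two consecutive terms determine the rest), the sequence is periodic with period 18.
(2203 - 1) mod 18 = 6, so s[2203] = s[7] = 50.

50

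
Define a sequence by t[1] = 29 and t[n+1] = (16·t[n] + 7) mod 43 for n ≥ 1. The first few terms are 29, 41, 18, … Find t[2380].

Listing terms: t[1] = 29, t[2] = 41, t[3] = 18, t[4] = 37, t[5] = 40, t[6] = 2, t[7] = 39, t[8] = 29.
Since t[8] = t[1] = 29, the sequence is periodic with period 7.
(2380 - 1) mod 7 = 6, so t[2380] = t[7] = 39.

39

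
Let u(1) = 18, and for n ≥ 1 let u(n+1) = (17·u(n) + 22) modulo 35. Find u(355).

Computing terms: u(1) = 18; u(2) = 13; u(3) = 33; u(4) = 23; u(5) = 28; u(6) = 8; u(7) = 18.
Since u(7) = u(1) = 18, the sequence is periodic with period 6.
So u(355) = u(1 + ((355-1) mod 6)) = u(1) = 18.

18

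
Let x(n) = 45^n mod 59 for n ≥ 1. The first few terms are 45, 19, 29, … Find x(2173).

28

Computing terms: x(1) = 45,  x(2) = 19,  x(3) = 29,  x(4) = 7,  x(5) = 20,  x(6) = 15,  x(7) = 26,  x(8) = 49,  x(9) = 22,  x(10) = 46,  x(11) = 5,  x(12) = 48,  x(13) = 36,  x(14) = 27,  x(15) = 35,  x(16) = 41,  x(17) = 16,  x(18) = 12,  x(19) = 9,  x(20) = 51,  x(21) = 53,  x(22) = 25,  x(23) = 4,  x(24) = 3,  x(25) = 17,  x(26) = 57,  x(27) = 28,  x(28) = 21,  x(29) = 1,  x(30) = 45.
Since x(30) = x(1) = 45, the sequence is periodic with period 29.
So x(2173) = x(1 + ((2173-1) mod 29)) = x(27) = 28.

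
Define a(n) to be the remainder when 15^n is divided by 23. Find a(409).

5

a(0) = 1, a(1) = 15, a(2) = 18, a(3) = 17, a(4) = 2, a(5) = 7, a(6) = 13, a(7) = 11, a(8) = 4, a(9) = 14, a(10) = 3, a(11) = 22, a(12) = 8, a(13) = 5, a(14) = 6, a(15) = 21, a(16) = 16, a(17) = 10, a(18) = 12, a(19) = 19, a(20) = 9, a(21) = 20, a(22) = 1.
The sequence repeats with period 22.
So a(409) = a(0 + ((409-0) mod 22)) = a(13) = 5.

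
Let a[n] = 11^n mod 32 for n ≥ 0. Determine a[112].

We have a[0] = 1; a[1] = 11; a[2] = 25; a[3] = 19; a[4] = 17; a[5] = 27; a[6] = 9; a[7] = 3; a[8] = 1.
The sequence repeats with period 8.
(112 - 0) mod 8 = 0, so a[112] = a[0] = 1.

1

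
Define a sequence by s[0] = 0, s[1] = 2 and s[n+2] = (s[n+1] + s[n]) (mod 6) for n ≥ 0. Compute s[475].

We have s[0] = 0,  s[1] = 2,  s[2] = 2,  s[3] = 4,  s[4] = 0,  s[5] = 4,  s[6] = 4,  s[7] = 2,  s[8] = 0,  s[9] = 2.
The sequence repeats with period 8.
(475 - 0) mod 8 = 3, so s[475] = s[3] = 4.

4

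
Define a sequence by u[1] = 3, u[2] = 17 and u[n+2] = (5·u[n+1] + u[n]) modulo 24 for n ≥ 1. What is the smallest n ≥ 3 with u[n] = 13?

20

We have u[1] = 3; u[2] = 17; u[3] = 16; u[4] = 1; u[5] = 21; u[6] = 10; u[7] = 23; u[8] = 5; u[9] = 0; u[10] = 5; u[11] = 1; u[12] = 10; u[13] = 3; u[14] = 1; u[15] = 8; u[16] = 17; u[17] = 21; u[18] = 2; u[19] = 7; u[20] = 13; u[21] = 0; u[22] = 13; u[23] = 17; u[24] = 2; u[25] = 3; u[26] = 17.
Since (u[25], u[26]) = (u[1], u[2]) = (3, 17) (two consecutive terms determine the rest), the sequence is periodic with period 24.
The value 13 first appears (with n ≥ 3) at u[20].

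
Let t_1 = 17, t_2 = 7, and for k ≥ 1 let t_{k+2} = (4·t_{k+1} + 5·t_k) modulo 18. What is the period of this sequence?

Computing terms: t_1 = 17; t_2 = 7; t_3 = 5; t_4 = 1; t_5 = 11; t_6 = 13; t_7 = 17; t_8 = 7.
Since (t_7, t_8) = (t_1, t_2) = (17, 7) (two consecutive terms determine the rest), the sequence is periodic with period 6.

6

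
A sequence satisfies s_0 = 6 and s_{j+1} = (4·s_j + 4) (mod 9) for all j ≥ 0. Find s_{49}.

We have s_0 = 6; s_1 = 1; s_2 = 8; s_3 = 0; s_4 = 4; s_5 = 2; s_6 = 3; s_7 = 7; s_8 = 5; s_9 = 6.
The sequence repeats with period 9.
So s_{49} = s_{0 + ((49-0) mod 9)} = s_4 = 4.

4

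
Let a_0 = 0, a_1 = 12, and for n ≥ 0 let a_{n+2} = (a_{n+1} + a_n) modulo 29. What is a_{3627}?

12

a_0 = 0; a_1 = 12; a_2 = 12; a_3 = 24; a_4 = 7; a_5 = 2; a_6 = 9; a_7 = 11; a_8 = 20; a_9 = 2; a_{10} = 22; a_{11} = 24; a_{12} = 17; a_{13} = 12; a_{14} = 0; a_{15} = 12.
The sequence repeats with period 14.
(3627 - 0) mod 14 = 1, so a_{3627} = a_1 = 12.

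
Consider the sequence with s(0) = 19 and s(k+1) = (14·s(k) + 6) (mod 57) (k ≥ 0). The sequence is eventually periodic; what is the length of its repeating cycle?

18

We have s(0) = 19,  s(1) = 44,  s(2) = 52,  s(3) = 50,  s(4) = 22,  s(5) = 29,  s(6) = 13,  s(7) = 17,  s(8) = 16,  s(9) = 2,  s(10) = 34,  s(11) = 26,  s(12) = 28,  s(13) = 56,  s(14) = 49,  s(15) = 8,  s(16) = 4,  s(17) = 5,  s(18) = 19.
Since s(18) = s(0) = 19, the sequence is periodic with period 18.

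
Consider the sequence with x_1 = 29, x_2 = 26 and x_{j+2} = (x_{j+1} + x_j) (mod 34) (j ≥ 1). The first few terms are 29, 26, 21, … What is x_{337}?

1

Computing terms: x_1 = 29, x_2 = 26, x_3 = 21, x_4 = 13, x_5 = 0, x_6 = 13, x_7 = 13, x_8 = 26, x_9 = 5, x_{10} = 31, x_{11} = 2, x_{12} = 33, x_{13} = 1, x_{14} = 0, x_{15} = 1, x_{16} = 1, x_{17} = 2, x_{18} = 3, x_{19} = 5, x_{20} = 8, x_{21} = 13, x_{22} = 21, x_{23} = 0, x_{24} = 21, x_{25} = 21, x_{26} = 8, x_{27} = 29, x_{28} = 3, x_{29} = 32, x_{30} = 1, x_{31} = 33, x_{32} = 0, x_{33} = 33, x_{34} = 33, x_{35} = 32, x_{36} = 31, x_{37} = 29, x_{38} = 26.
Since (x_{37}, x_{38}) = (x_1, x_2) = (29, 26) (two consecutive terms determine the rest), the sequence is periodic with period 36.
(337 - 1) mod 36 = 12, so x_{337} = x_{13} = 1.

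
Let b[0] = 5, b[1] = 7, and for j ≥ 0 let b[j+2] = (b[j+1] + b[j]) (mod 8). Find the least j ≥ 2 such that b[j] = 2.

5

Computing terms: b[0] = 5,  b[1] = 7,  b[2] = 4,  b[3] = 3,  b[4] = 7,  b[5] = 2,  b[6] = 1,  b[7] = 3,  b[8] = 4,  b[9] = 7,  b[10] = 3,  b[11] = 2,  b[12] = 5,  b[13] = 7.
Since (b[12], b[13]) = (b[0], b[1]) = (5, 7) (two consecutive terms determine the rest), the sequence is periodic with period 12.
The value 2 first appears (with j ≥ 2) at b[5].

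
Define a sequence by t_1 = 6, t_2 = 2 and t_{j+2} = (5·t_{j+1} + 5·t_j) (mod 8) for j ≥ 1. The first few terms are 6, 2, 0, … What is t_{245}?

2

Computing terms: t_1 = 6, t_2 = 2, t_3 = 0, t_4 = 2, t_5 = 2, t_6 = 4, t_7 = 6, t_8 = 2.
Since (t_7, t_8) = (t_1, t_2) = (6, 2) (two consecutive terms determine the rest), the sequence is periodic with period 6.
(245 - 1) mod 6 = 4, so t_{245} = t_5 = 2.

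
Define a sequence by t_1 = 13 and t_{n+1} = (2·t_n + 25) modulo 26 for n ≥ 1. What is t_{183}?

23

We have t_1 = 13; t_2 = 25; t_3 = 23; t_4 = 19; t_5 = 11; t_6 = 21; t_7 = 15; t_8 = 3; t_9 = 5; t_{10} = 9; t_{11} = 17; t_{12} = 7; t_{13} = 13.
The sequence repeats with period 12.
(183 - 1) mod 12 = 2, so t_{183} = t_3 = 23.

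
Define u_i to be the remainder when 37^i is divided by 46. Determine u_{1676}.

29

Computing terms: u_1 = 37; u_2 = 35; u_3 = 7; u_4 = 29; u_5 = 15; u_6 = 3; u_7 = 19; u_8 = 13; u_9 = 21; u_{10} = 41; u_{11} = 45; u_{12} = 9; u_{13} = 11; u_{14} = 39; u_{15} = 17; u_{16} = 31; u_{17} = 43; u_{18} = 27; u_{19} = 33; u_{20} = 25; u_{21} = 5; u_{22} = 1; u_{23} = 37.
Since u_{23} = u_1 = 37, the sequence is periodic with period 22.
(1676 - 1) mod 22 = 3, so u_{1676} = u_4 = 29.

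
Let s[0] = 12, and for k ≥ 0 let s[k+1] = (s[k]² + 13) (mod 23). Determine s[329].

Listing terms: s[0] = 12, s[1] = 19, s[2] = 6, s[3] = 3, s[4] = 22, s[5] = 14, s[6] = 2, s[7] = 17, s[8] = 3.
Since s[8] = s[3] = 3, the sequence is eventually periodic: after a pre-period of length 3 it cycles with period 5.
For k ≥ 3, s[k] depends only on (k - 3) mod 5. (329 - 3) mod 5 = 1, so s[329] = s[4] = 22.

22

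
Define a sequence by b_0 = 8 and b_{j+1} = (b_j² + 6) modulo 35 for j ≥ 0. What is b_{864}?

27

Listing terms: b_0 = 8,  b_1 = 0,  b_2 = 6,  b_3 = 7,  b_4 = 20,  b_5 = 21,  b_6 = 27,  b_7 = 0.
Since b_7 = b_1 = 0, the sequence is eventually periodic: after a pre-period of length 1 it cycles with period 6.
For j ≥ 1, b_j depends only on (j - 1) mod 6. (864 - 1) mod 6 = 5, so b_{864} = b_6 = 27.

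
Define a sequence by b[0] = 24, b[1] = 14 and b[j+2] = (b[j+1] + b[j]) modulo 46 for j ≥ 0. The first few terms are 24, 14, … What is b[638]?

14

We have b[0] = 24,  b[1] = 14,  b[2] = 38,  b[3] = 6,  b[4] = 44,  b[5] = 4,  b[6] = 2,  b[7] = 6,  b[8] = 8,  b[9] = 14,  b[10] = 22,  b[11] = 36,  b[12] = 12,  b[13] = 2,  b[14] = 14,  b[15] = 16,  b[16] = 30,  b[17] = 0,  b[18] = 30,  b[19] = 30,  b[20] = 14,  b[21] = 44,  b[22] = 12,  b[23] = 10,  b[24] = 22,  b[25] = 32,  b[26] = 8,  b[27] = 40,  b[28] = 2,  b[29] = 42,  b[30] = 44,  b[31] = 40,  b[32] = 38,  b[33] = 32,  b[34] = 24,  b[35] = 10,  b[36] = 34,  b[37] = 44,  b[38] = 32,  b[39] = 30,  b[40] = 16,  b[41] = 0,  b[42] = 16,  b[43] = 16,  b[44] = 32,  b[45] = 2,  b[46] = 34,  b[47] = 36,  b[48] = 24,  b[49] = 14.
Since (b[48], b[49]) = (b[0], b[1]) = (24, 14) (two consecutive terms determine the rest), the sequence is periodic with period 48.
So b[638] = b[0 + ((638-0) mod 48)] = b[14] = 14.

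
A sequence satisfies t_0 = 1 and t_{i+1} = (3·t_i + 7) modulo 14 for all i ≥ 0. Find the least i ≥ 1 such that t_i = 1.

6

Computing terms: t_0 = 1, t_1 = 10, t_2 = 9, t_3 = 6, t_4 = 11, t_5 = 12, t_6 = 1.
The sequence repeats with period 6.
The value 1 next appears (with i ≥ 1) at t_6.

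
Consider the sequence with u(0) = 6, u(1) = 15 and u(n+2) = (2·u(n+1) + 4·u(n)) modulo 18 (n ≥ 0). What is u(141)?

12

Computing terms: u(0) = 6; u(1) = 15; u(2) = 0; u(3) = 6; u(4) = 12; u(5) = 12; u(6) = 0; u(7) = 12; u(8) = 6; u(9) = 6; u(10) = 0; u(11) = 6.
Since (u(10), u(11)) = (u(2), u(3)) = (0, 6) (two consecutive terms determine the rest), the sequence is eventually periodic: after a pre-period of length 2 it cycles with period 8.
For n ≥ 2, u(n) depends only on (n - 2) mod 8. (141 - 2) mod 8 = 3, so u(141) = u(5) = 12.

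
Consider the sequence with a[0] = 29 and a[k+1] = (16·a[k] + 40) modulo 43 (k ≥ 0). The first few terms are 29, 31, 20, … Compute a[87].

16

a[0] = 29, a[1] = 31, a[2] = 20, a[3] = 16, a[4] = 38, a[5] = 3, a[6] = 2, a[7] = 29.
The sequence repeats with period 7.
So a[87] = a[0 + ((87-0) mod 7)] = a[3] = 16.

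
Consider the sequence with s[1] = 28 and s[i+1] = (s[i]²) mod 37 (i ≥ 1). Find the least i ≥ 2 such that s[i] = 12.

Computing terms: s[1] = 28, s[2] = 7, s[3] = 12, s[4] = 33, s[5] = 16, s[6] = 34, s[7] = 9, s[8] = 7.
Since s[8] = s[2] = 7, the sequence is eventually periodic: after a pre-period of length 1 it cycles with period 6.
The value 12 first appears (with i ≥ 2) at s[3].

3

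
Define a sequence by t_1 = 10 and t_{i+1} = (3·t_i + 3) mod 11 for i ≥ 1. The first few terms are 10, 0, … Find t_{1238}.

We have t_1 = 10,  t_2 = 0,  t_3 = 3,  t_4 = 1,  t_5 = 6,  t_6 = 10.
The sequence repeats with period 5.
(1238 - 1) mod 5 = 2, so t_{1238} = t_3 = 3.

3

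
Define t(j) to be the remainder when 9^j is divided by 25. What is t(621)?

Computing terms: t(0) = 1,  t(1) = 9,  t(2) = 6,  t(3) = 4,  t(4) = 11,  t(5) = 24,  t(6) = 16,  t(7) = 19,  t(8) = 21,  t(9) = 14,  t(10) = 1.
Since t(10) = t(0) = 1, the sequence is periodic with period 10.
So t(621) = t(0 + ((621-0) mod 10)) = t(1) = 9.

9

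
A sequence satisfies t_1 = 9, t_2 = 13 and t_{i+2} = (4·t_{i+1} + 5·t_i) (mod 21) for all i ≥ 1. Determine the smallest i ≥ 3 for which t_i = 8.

Listing terms: t_1 = 9, t_2 = 13, t_3 = 13, t_4 = 12, t_5 = 8, t_6 = 8, t_7 = 9, t_8 = 13.
Since (t_7, t_8) = (t_1, t_2) = (9, 13) (two consecutive terms determine the rest), the sequence is periodic with period 6.
The value 8 first appears (with i ≥ 3) at t_5.

5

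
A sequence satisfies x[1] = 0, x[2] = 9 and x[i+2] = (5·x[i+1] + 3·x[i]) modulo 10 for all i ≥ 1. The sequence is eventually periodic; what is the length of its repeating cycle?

We have x[1] = 0,  x[2] = 9,  x[3] = 5,  x[4] = 2,  x[5] = 5,  x[6] = 1,  x[7] = 0,  x[8] = 3,  x[9] = 5,  x[10] = 4,  x[11] = 5,  x[12] = 7,  x[13] = 0,  x[14] = 1,  x[15] = 5,  x[16] = 8,  x[17] = 5,  x[18] = 9,  x[19] = 0,  x[20] = 7,  x[21] = 5,  x[22] = 6,  x[23] = 5,  x[24] = 3,  x[25] = 0,  x[26] = 9.
The sequence repeats with period 24.

24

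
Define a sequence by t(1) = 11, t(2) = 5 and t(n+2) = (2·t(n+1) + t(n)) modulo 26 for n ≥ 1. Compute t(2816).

21

Listing terms: t(1) = 11, t(2) = 5, t(3) = 21, t(4) = 21, t(5) = 11, t(6) = 17, t(7) = 19, t(8) = 3, t(9) = 25, t(10) = 1, t(11) = 1, t(12) = 3, t(13) = 7, t(14) = 17, t(15) = 15, t(16) = 21, t(17) = 5, t(18) = 5, t(19) = 15, t(20) = 9, t(21) = 7, t(22) = 23, t(23) = 1, t(24) = 25, t(25) = 25, t(26) = 23, t(27) = 19, t(28) = 9, t(29) = 11, t(30) = 5.
Since (t(29), t(30)) = (t(1), t(2)) = (11, 5) (two consecutive terms determine the rest), the sequence is periodic with period 28.
(2816 - 1) mod 28 = 15, so t(2816) = t(16) = 21.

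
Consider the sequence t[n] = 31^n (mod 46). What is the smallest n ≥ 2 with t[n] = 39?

5

We have t[1] = 31, t[2] = 41, t[3] = 29, t[4] = 25, t[5] = 39, t[6] = 13, t[7] = 35, t[8] = 27, t[9] = 9, t[10] = 3, t[11] = 1, t[12] = 31.
The sequence repeats with period 11.
The value 39 first appears (with n ≥ 2) at t[5].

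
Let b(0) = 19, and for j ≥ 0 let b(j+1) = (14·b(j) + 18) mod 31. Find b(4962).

Computing terms: b(0) = 19,  b(1) = 5,  b(2) = 26,  b(3) = 10,  b(4) = 3,  b(5) = 29,  b(6) = 21,  b(7) = 2,  b(8) = 15,  b(9) = 11,  b(10) = 17,  b(11) = 8,  b(12) = 6,  b(13) = 9,  b(14) = 20,  b(15) = 19.
The sequence repeats with period 15.
So b(4962) = b(0 + ((4962-0) mod 15)) = b(12) = 6.

6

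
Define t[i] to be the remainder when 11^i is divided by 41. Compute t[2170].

t[0] = 1,  t[1] = 11,  t[2] = 39,  t[3] = 19,  t[4] = 4,  t[5] = 3,  t[6] = 33,  t[7] = 35,  t[8] = 16,  t[9] = 12,  t[10] = 9,  t[11] = 17,  t[12] = 23,  t[13] = 7,  t[14] = 36,  t[15] = 27,  t[16] = 10,  t[17] = 28,  t[18] = 21,  t[19] = 26,  t[20] = 40,  t[21] = 30,  t[22] = 2,  t[23] = 22,  t[24] = 37,  t[25] = 38,  t[26] = 8,  t[27] = 6,  t[28] = 25,  t[29] = 29,  t[30] = 32,  t[31] = 24,  t[32] = 18,  t[33] = 34,  t[34] = 5,  t[35] = 14,  t[36] = 31,  t[37] = 13,  t[38] = 20,  t[39] = 15,  t[40] = 1.
Since t[40] = t[0] = 1, the sequence is periodic with period 40.
So t[2170] = t[0 + ((2170-0) mod 40)] = t[10] = 9.

9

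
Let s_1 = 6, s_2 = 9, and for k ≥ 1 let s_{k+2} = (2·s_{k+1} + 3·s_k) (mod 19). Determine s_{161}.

9

Listing terms: s_1 = 6; s_2 = 9; s_3 = 17; s_4 = 4; s_5 = 2; s_6 = 16; s_7 = 0; s_8 = 10; s_9 = 1; s_{10} = 13; s_{11} = 10; s_{12} = 2; s_{13} = 15; s_{14} = 17; s_{15} = 3; s_{16} = 0; s_{17} = 9; s_{18} = 18; s_{19} = 6; s_{20} = 9.
Since (s_{19}, s_{20}) = (s_1, s_2) = (6, 9) (two consecutive terms determine the rest), the sequence is periodic with period 18.
So s_{161} = s_{1 + ((161-1) mod 18)} = s_{17} = 9.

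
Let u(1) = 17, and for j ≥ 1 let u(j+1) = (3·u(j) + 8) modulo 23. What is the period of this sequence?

Listing terms: u(1) = 17; u(2) = 13; u(3) = 1; u(4) = 11; u(5) = 18; u(6) = 16; u(7) = 10; u(8) = 15; u(9) = 7; u(10) = 6; u(11) = 3; u(12) = 17.
Since u(12) = u(1) = 17, the sequence is periodic with period 11.

11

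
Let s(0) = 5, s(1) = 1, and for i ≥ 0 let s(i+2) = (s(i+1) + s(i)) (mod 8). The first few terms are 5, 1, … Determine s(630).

1

s(0) = 5; s(1) = 1; s(2) = 6; s(3) = 7; s(4) = 5; s(5) = 4; s(6) = 1; s(7) = 5; s(8) = 6; s(9) = 3; s(10) = 1; s(11) = 4; s(12) = 5; s(13) = 1.
The sequence repeats with period 12.
(630 - 0) mod 12 = 6, so s(630) = s(6) = 1.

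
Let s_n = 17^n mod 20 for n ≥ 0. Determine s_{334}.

Computing terms: s_0 = 1,  s_1 = 17,  s_2 = 9,  s_3 = 13,  s_4 = 1.
The sequence repeats with period 4.
(334 - 0) mod 4 = 2, so s_{334} = s_2 = 9.

9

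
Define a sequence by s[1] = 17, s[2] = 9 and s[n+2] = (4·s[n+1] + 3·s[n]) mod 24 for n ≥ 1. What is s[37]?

We have s[1] = 17,  s[2] = 9,  s[3] = 15,  s[4] = 15,  s[5] = 9,  s[6] = 9,  s[7] = 15.
Since (s[6], s[7]) = (s[2], s[3]) = (9, 15) (two consecutive terms determine the rest), the sequence is eventually periodic: after a pre-period of length 1 it cycles with period 4.
For n ≥ 2, s[n] depends only on (n - 2) mod 4. (37 - 2) mod 4 = 3, so s[37] = s[5] = 9.

9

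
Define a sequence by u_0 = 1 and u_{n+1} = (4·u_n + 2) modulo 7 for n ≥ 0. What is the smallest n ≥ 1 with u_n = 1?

3

Computing terms: u_0 = 1,  u_1 = 6,  u_2 = 5,  u_3 = 1.
The sequence repeats with period 3.
The value 1 next appears (with n ≥ 1) at u_3.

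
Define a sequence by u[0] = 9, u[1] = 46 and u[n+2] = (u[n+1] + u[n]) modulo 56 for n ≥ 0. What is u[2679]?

5

Computing terms: u[0] = 9; u[1] = 46; u[2] = 55; u[3] = 45; u[4] = 44; u[5] = 33; u[6] = 21; u[7] = 54; u[8] = 19; u[9] = 17; u[10] = 36; u[11] = 53; u[12] = 33; u[13] = 30; u[14] = 7; u[15] = 37; u[16] = 44; u[17] = 25; u[18] = 13; u[19] = 38; u[20] = 51; u[21] = 33; u[22] = 28; u[23] = 5; u[24] = 33; u[25] = 38; u[26] = 15; u[27] = 53; u[28] = 12; u[29] = 9; u[30] = 21; u[31] = 30; u[32] = 51; u[33] = 25; u[34] = 20; u[35] = 45; u[36] = 9; u[37] = 54; u[38] = 7; u[39] = 5; u[40] = 12; u[41] = 17; u[42] = 29; u[43] = 46; u[44] = 19; u[45] = 9; u[46] = 28; u[47] = 37; u[48] = 9; u[49] = 46.
The sequence repeats with period 48.
So u[2679] = u[0 + ((2679-0) mod 48)] = u[39] = 5.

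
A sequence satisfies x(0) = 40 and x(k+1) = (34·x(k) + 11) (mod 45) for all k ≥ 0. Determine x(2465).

Computing terms: x(0) = 40,  x(1) = 21,  x(2) = 5,  x(3) = 1,  x(4) = 0,  x(5) = 11,  x(6) = 25,  x(7) = 6,  x(8) = 35,  x(9) = 31,  x(10) = 30,  x(11) = 41,  x(12) = 10,  x(13) = 36,  x(14) = 20,  x(15) = 16,  x(16) = 15,  x(17) = 26,  x(18) = 40.
Since x(18) = x(0) = 40, the sequence is periodic with period 18.
(2465 - 0) mod 18 = 17, so x(2465) = x(17) = 26.

26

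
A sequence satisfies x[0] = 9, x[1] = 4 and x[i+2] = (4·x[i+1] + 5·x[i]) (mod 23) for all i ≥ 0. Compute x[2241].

x[0] = 9; x[1] = 4; x[2] = 15; x[3] = 11; x[4] = 4; x[5] = 2; x[6] = 5; x[7] = 7; x[8] = 7; x[9] = 17; x[10] = 11; x[11] = 14; x[12] = 19; x[13] = 8; x[14] = 12; x[15] = 19; x[16] = 21; x[17] = 18; x[18] = 16; x[19] = 16; x[20] = 6; x[21] = 12; x[22] = 9; x[23] = 4.
Since (x[22], x[23]) = (x[0], x[1]) = (9, 4) (two consecutive terms determine the rest), the sequence is periodic with period 22.
(2241 - 0) mod 22 = 19, so x[2241] = x[19] = 16.

16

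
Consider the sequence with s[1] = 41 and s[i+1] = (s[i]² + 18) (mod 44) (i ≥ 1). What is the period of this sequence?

Listing terms: s[1] = 41; s[2] = 27; s[3] = 43; s[4] = 19; s[5] = 27.
Since s[5] = s[2] = 27, the sequence is eventually periodic: after a pre-period of length 1 it cycles with period 3.

3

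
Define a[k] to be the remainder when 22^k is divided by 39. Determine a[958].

22

Listing terms: a[0] = 1,  a[1] = 22,  a[2] = 16,  a[3] = 1.
Since a[3] = a[0] = 1, the sequence is periodic with period 3.
So a[958] = a[0 + ((958-0) mod 3)] = a[1] = 22.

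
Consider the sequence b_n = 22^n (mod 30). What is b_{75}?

Listing terms: b_1 = 22; b_2 = 4; b_3 = 28; b_4 = 16; b_5 = 22.
The sequence repeats with period 4.
So b_{75} = b_{1 + ((75-1) mod 4)} = b_3 = 28.

28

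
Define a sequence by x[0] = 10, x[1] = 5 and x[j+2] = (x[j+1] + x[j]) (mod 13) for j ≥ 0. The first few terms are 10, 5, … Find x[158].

We have x[0] = 10, x[1] = 5, x[2] = 2, x[3] = 7, x[4] = 9, x[5] = 3, x[6] = 12, x[7] = 2, x[8] = 1, x[9] = 3, x[10] = 4, x[11] = 7, x[12] = 11, x[13] = 5, x[14] = 3, x[15] = 8, x[16] = 11, x[17] = 6, x[18] = 4, x[19] = 10, x[20] = 1, x[21] = 11, x[22] = 12, x[23] = 10, x[24] = 9, x[25] = 6, x[26] = 2, x[27] = 8, x[28] = 10, x[29] = 5.
Since (x[28], x[29]) = (x[0], x[1]) = (10, 5) (two consecutive terms determine the rest), the sequence is periodic with period 28.
So x[158] = x[0 + ((158-0) mod 28)] = x[18] = 4.

4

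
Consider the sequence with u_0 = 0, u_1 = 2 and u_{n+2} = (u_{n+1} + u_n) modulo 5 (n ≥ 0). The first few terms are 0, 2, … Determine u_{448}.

Computing terms: u_0 = 0,  u_1 = 2,  u_2 = 2,  u_3 = 4,  u_4 = 1,  u_5 = 0,  u_6 = 1,  u_7 = 1,  u_8 = 2,  u_9 = 3,  u_{10} = 0,  u_{11} = 3,  u_{12} = 3,  u_{13} = 1,  u_{14} = 4,  u_{15} = 0,  u_{16} = 4,  u_{17} = 4,  u_{18} = 3,  u_{19} = 2,  u_{20} = 0,  u_{21} = 2.
Since (u_{20}, u_{21}) = (u_0, u_1) = (0, 2) (two consecutive terms determine the rest), the sequence is periodic with period 20.
So u_{448} = u_{0 + ((448-0) mod 20)} = u_8 = 2.

2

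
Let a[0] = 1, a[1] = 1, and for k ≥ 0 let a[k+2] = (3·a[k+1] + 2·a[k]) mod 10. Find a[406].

7

Listing terms: a[0] = 1; a[1] = 1; a[2] = 5; a[3] = 7; a[4] = 1; a[5] = 7; a[6] = 3; a[7] = 3; a[8] = 5; a[9] = 1; a[10] = 3; a[11] = 1; a[12] = 9; a[13] = 9; a[14] = 5; a[15] = 3; a[16] = 9; a[17] = 3; a[18] = 7; a[19] = 7; a[20] = 5; a[21] = 9; a[22] = 7; a[23] = 9; a[24] = 1; a[25] = 1.
Since (a[24], a[25]) = (a[0], a[1]) = (1, 1) (two consecutive terms determine the rest), the sequence is periodic with period 24.
(406 - 0) mod 24 = 22, so a[406] = a[22] = 7.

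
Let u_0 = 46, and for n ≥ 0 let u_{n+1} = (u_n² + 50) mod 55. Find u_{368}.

11

u_0 = 46; u_1 = 21; u_2 = 51; u_3 = 11; u_4 = 6; u_5 = 31; u_6 = 21.
Since u_6 = u_1 = 21, the sequence is eventually periodic: after a pre-period of length 1 it cycles with period 5.
For n ≥ 1, u_n depends only on (n - 1) mod 5. (368 - 1) mod 5 = 2, so u_{368} = u_3 = 11.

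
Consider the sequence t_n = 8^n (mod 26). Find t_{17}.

8

Listing terms: t_0 = 1, t_1 = 8, t_2 = 12, t_3 = 18, t_4 = 14, t_5 = 8.
Since t_5 = t_1 = 8, the sequence is eventually periodic: after a pre-period of length 1 it cycles with period 4.
For n ≥ 1, t_n depends only on (n - 1) mod 4. (17 - 1) mod 4 = 0, so t_{17} = t_1 = 8.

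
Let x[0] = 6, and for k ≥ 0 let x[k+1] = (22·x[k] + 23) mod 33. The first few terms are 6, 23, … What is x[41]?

1

Computing terms: x[0] = 6; x[1] = 23; x[2] = 1; x[3] = 12; x[4] = 23.
Since x[4] = x[1] = 23, the sequence is eventually periodic: after a pre-period of length 1 it cycles with period 3.
For k ≥ 1, x[k] depends only on (k - 1) mod 3. (41 - 1) mod 3 = 1, so x[41] = x[2] = 1.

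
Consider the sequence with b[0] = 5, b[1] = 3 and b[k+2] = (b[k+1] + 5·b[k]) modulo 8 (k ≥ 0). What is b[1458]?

1

Computing terms: b[0] = 5, b[1] = 3, b[2] = 4, b[3] = 3, b[4] = 7, b[5] = 6, b[6] = 1, b[7] = 7, b[8] = 4, b[9] = 7, b[10] = 3, b[11] = 6, b[12] = 5, b[13] = 3.
The sequence repeats with period 12.
So b[1458] = b[0 + ((1458-0) mod 12)] = b[6] = 1.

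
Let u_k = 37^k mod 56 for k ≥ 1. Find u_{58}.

9

We have u_1 = 37,  u_2 = 25,  u_3 = 29,  u_4 = 9,  u_5 = 53,  u_6 = 1,  u_7 = 37.
Since u_7 = u_1 = 37, the sequence is periodic with period 6.
(58 - 1) mod 6 = 3, so u_{58} = u_4 = 9.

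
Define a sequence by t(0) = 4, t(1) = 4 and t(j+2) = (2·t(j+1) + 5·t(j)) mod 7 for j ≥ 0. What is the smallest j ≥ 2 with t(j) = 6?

t(0) = 4, t(1) = 4, t(2) = 0, t(3) = 6, t(4) = 5, t(5) = 5, t(6) = 0, t(7) = 4, t(8) = 1, t(9) = 1, t(10) = 0, t(11) = 5, t(12) = 3, t(13) = 3, t(14) = 0, t(15) = 1, t(16) = 2, t(17) = 2, t(18) = 0, t(19) = 3, t(20) = 6, t(21) = 6, t(22) = 0, t(23) = 2, t(24) = 4, t(25) = 4.
Since (t(24), t(25)) = (t(0), t(1)) = (4, 4) (two consecutive terms determine the rest), the sequence is periodic with period 24.
The value 6 first appears (with j ≥ 2) at t(3).

3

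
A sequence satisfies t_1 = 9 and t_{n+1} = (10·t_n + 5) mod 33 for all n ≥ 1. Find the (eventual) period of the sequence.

Listing terms: t_1 = 9,  t_2 = 29,  t_3 = 31,  t_4 = 18,  t_5 = 20,  t_6 = 7,  t_7 = 9.
Since t_7 = t_1 = 9, the sequence is periodic with period 6.

6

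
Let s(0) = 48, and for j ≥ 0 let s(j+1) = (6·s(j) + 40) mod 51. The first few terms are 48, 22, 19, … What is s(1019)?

Listing terms: s(0) = 48; s(1) = 22; s(2) = 19; s(3) = 1; s(4) = 46; s(5) = 10; s(6) = 49; s(7) = 28; s(8) = 4; s(9) = 13; s(10) = 16; s(11) = 34; s(12) = 40; s(13) = 25; s(14) = 37; s(15) = 7; s(16) = 31; s(17) = 22.
Since s(17) = s(1) = 22, the sequence is eventually periodic: after a pre-period of length 1 it cycles with period 16.
For j ≥ 1, s(j) depends only on (j - 1) mod 16. (1019 - 1) mod 16 = 10, so s(1019) = s(11) = 34.

34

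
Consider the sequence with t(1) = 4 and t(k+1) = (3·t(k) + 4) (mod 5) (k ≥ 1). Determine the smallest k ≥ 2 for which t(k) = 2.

3

Listing terms: t(1) = 4, t(2) = 1, t(3) = 2, t(4) = 0, t(5) = 4.
The sequence repeats with period 4.
The value 2 first appears (with k ≥ 2) at t(3).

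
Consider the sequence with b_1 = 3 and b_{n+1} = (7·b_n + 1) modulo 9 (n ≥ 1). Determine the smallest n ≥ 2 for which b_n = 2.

Computing terms: b_1 = 3; b_2 = 4; b_3 = 2; b_4 = 6; b_5 = 7; b_6 = 5; b_7 = 0; b_8 = 1; b_9 = 8; b_{10} = 3.
The sequence repeats with period 9.
The value 2 first appears (with n ≥ 2) at b_3.

3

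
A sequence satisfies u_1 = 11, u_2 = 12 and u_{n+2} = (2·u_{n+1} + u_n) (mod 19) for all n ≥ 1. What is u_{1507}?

u_1 = 11; u_2 = 12; u_3 = 16; u_4 = 6; u_5 = 9; u_6 = 5; u_7 = 0; u_8 = 5; u_9 = 10; u_{10} = 6; u_{11} = 3; u_{12} = 12; u_{13} = 8; u_{14} = 9; u_{15} = 7; u_{16} = 4; u_{17} = 15; u_{18} = 15; u_{19} = 7; u_{20} = 10; u_{21} = 8; u_{22} = 7; u_{23} = 3; u_{24} = 13; u_{25} = 10; u_{26} = 14; u_{27} = 0; u_{28} = 14; u_{29} = 9; u_{30} = 13; u_{31} = 16; u_{32} = 7; u_{33} = 11; u_{34} = 10; u_{35} = 12; u_{36} = 15; u_{37} = 4; u_{38} = 4; u_{39} = 12; u_{40} = 9; u_{41} = 11; u_{42} = 12.
Since (u_{41}, u_{42}) = (u_1, u_2) = (11, 12) (two consecutive terms determine the rest), the sequence is periodic with period 40.
So u_{1507} = u_{1 + ((1507-1) mod 40)} = u_{27} = 0.

0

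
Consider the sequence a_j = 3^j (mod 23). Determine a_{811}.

6

Computing terms: a_1 = 3,  a_2 = 9,  a_3 = 4,  a_4 = 12,  a_5 = 13,  a_6 = 16,  a_7 = 2,  a_8 = 6,  a_9 = 18,  a_{10} = 8,  a_{11} = 1,  a_{12} = 3.
Since a_{12} = a_1 = 3, the sequence is periodic with period 11.
So a_{811} = a_{1 + ((811-1) mod 11)} = a_8 = 6.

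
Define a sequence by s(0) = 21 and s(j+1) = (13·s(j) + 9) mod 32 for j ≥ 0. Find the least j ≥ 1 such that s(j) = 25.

28

s(0) = 21,  s(1) = 26,  s(2) = 27,  s(3) = 8,  s(4) = 17,  s(5) = 6,  s(6) = 23,  s(7) = 20,  s(8) = 13,  s(9) = 18,  s(10) = 19,  s(11) = 0,  s(12) = 9,  s(13) = 30,  s(14) = 15,  s(15) = 12,  s(16) = 5,  s(17) = 10,  s(18) = 11,  s(19) = 24,  s(20) = 1,  s(21) = 22,  s(22) = 7,  s(23) = 4,  s(24) = 29,  s(25) = 2,  s(26) = 3,  s(27) = 16,  s(28) = 25,  s(29) = 14,  s(30) = 31,  s(31) = 28,  s(32) = 21.
Since s(32) = s(0) = 21, the sequence is periodic with period 32.
The value 25 first appears (with j ≥ 1) at s(28).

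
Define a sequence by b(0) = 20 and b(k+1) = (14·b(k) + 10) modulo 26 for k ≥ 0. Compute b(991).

b(0) = 20,  b(1) = 4,  b(2) = 14,  b(3) = 24,  b(4) = 8,  b(5) = 18,  b(6) = 2,  b(7) = 12,  b(8) = 22,  b(9) = 6,  b(10) = 16,  b(11) = 0,  b(12) = 10,  b(13) = 20.
Since b(13) = b(0) = 20, the sequence is periodic with period 13.
(991 - 0) mod 13 = 3, so b(991) = b(3) = 24.

24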